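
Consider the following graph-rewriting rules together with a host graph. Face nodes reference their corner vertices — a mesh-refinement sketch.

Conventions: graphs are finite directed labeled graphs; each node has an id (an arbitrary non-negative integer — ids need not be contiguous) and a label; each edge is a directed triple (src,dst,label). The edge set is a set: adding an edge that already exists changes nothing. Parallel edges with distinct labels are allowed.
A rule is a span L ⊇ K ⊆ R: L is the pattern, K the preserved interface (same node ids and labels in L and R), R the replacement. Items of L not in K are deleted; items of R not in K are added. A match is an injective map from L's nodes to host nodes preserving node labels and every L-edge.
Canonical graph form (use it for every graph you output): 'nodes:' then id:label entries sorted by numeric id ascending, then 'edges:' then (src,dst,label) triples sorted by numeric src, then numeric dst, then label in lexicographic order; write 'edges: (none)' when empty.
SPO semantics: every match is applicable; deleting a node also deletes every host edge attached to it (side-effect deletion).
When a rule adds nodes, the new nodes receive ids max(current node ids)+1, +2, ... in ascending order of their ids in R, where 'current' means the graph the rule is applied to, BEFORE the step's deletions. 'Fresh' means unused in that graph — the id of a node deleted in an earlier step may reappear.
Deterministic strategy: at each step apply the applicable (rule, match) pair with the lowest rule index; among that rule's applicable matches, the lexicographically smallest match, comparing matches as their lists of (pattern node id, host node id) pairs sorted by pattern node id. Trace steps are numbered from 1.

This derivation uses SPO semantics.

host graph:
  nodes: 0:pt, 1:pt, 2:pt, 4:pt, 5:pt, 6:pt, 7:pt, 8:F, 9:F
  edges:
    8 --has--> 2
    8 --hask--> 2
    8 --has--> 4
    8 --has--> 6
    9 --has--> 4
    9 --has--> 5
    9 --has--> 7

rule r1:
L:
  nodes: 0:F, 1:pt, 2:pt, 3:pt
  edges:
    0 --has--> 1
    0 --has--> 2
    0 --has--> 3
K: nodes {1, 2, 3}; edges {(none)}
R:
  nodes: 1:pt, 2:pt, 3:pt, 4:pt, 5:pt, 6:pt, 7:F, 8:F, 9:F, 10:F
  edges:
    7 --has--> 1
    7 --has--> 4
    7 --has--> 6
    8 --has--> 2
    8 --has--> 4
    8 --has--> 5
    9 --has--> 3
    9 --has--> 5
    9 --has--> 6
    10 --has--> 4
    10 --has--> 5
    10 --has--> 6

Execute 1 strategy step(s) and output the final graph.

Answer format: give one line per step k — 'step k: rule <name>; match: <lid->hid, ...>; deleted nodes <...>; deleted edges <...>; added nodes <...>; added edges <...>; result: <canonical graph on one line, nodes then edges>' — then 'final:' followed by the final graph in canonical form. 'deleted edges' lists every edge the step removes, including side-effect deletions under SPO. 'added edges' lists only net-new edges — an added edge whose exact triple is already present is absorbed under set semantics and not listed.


step 1: rule r1; match: 0->8, 1->2, 2->4, 3->6; deleted nodes 8; deleted edges (8,2,has); (8,2,hask); (8,4,has); (8,6,has); added nodes 10, 11, 12, 13, 14, 15, 16; added edges (13,2,has); (13,10,has); (13,12,has); (14,4,has); (14,10,has); (14,11,has); (15,6,has); (15,11,has); (15,12,has); (16,10,has); (16,11,has); (16,12,has); result: nodes: 0:pt, 1:pt, 2:pt, 4:pt, 5:pt, 6:pt, 7:pt, 9:F, 10:pt, 11:pt, 12:pt, 13:F, 14:F, 15:F, 16:F edges: (9,4,has); (9,5,has); (9,7,has); (13,2,has); (13,10,has); (13,12,has); (14,4,has); (14,10,has); (14,11,has); (15,6,has); (15,11,has); (15,12,has); (16,10,has); (16,11,has); (16,12,has)
final:
nodes: 0:pt, 1:pt, 2:pt, 4:pt, 5:pt, 6:pt, 7:pt, 9:F, 10:pt, 11:pt, 12:pt, 13:F, 14:F, 15:F, 16:F
edges: (9,4,has); (9,5,has); (9,7,has); (13,2,has); (13,10,has); (13,12,has); (14,4,has); (14,10,has); (14,11,has); (15,6,has); (15,11,has); (15,12,has); (16,10,has); (16,11,has); (16,12,has)


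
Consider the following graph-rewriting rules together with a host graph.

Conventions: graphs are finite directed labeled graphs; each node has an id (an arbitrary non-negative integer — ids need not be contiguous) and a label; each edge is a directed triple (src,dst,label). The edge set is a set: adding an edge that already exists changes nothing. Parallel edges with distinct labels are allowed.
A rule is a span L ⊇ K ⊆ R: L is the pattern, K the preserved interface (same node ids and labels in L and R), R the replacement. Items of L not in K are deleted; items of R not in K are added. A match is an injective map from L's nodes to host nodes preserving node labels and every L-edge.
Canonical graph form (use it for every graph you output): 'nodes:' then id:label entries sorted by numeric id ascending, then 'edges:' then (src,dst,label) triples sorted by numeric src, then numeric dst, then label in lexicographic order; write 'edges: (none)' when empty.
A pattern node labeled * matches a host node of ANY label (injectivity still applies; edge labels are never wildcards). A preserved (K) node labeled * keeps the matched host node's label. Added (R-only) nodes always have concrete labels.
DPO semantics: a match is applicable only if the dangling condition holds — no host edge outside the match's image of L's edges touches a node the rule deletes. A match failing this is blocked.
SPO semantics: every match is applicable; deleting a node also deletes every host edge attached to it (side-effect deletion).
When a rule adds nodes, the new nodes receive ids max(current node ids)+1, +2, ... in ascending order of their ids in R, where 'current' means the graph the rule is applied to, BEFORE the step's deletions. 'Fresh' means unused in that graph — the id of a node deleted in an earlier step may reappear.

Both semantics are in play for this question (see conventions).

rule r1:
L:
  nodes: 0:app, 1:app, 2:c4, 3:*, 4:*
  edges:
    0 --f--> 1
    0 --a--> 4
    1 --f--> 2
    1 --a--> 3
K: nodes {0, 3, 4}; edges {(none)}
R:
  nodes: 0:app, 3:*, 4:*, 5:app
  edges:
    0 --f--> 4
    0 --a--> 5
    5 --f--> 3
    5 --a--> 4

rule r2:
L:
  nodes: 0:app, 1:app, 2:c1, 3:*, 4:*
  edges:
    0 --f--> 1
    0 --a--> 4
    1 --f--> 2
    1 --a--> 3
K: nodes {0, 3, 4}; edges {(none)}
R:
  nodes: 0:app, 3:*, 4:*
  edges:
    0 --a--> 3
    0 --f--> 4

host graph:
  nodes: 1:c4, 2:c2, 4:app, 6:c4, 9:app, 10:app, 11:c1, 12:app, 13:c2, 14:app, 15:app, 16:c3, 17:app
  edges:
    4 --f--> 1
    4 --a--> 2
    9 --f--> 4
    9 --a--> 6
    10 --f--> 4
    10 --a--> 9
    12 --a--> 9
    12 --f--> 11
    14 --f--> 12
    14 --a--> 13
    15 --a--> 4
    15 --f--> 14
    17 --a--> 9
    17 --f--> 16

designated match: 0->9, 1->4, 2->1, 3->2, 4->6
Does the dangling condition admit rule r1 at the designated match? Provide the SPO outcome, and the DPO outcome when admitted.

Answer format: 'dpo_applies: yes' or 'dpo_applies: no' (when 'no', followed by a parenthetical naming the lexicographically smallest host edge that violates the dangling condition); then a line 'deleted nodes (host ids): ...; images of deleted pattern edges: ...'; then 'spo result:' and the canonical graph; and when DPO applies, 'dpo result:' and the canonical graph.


dpo_applies: no
(the rule deletes node 4, which keeps host edge (10,4,f) outside the match image — the dangling condition fails, DPO blocks; SPO proceeds and side-deletes such edges)
deleted nodes (host ids): 1, 4; images of deleted pattern edges: (4,1,f); (4,2,a); (9,4,f); (9,6,a)
spo result:
nodes: 2:c2, 6:c4, 9:app, 10:app, 11:c1, 12:app, 13:c2, 14:app, 15:app, 16:c3, 17:app, 18:app
edges: (9,6,f); (9,18,a); (10,9,a); (12,9,a); (12,11,f); (14,12,f); (14,13,a); (15,14,f); (17,9,a); (17,16,f); (18,2,f); (18,6,a)


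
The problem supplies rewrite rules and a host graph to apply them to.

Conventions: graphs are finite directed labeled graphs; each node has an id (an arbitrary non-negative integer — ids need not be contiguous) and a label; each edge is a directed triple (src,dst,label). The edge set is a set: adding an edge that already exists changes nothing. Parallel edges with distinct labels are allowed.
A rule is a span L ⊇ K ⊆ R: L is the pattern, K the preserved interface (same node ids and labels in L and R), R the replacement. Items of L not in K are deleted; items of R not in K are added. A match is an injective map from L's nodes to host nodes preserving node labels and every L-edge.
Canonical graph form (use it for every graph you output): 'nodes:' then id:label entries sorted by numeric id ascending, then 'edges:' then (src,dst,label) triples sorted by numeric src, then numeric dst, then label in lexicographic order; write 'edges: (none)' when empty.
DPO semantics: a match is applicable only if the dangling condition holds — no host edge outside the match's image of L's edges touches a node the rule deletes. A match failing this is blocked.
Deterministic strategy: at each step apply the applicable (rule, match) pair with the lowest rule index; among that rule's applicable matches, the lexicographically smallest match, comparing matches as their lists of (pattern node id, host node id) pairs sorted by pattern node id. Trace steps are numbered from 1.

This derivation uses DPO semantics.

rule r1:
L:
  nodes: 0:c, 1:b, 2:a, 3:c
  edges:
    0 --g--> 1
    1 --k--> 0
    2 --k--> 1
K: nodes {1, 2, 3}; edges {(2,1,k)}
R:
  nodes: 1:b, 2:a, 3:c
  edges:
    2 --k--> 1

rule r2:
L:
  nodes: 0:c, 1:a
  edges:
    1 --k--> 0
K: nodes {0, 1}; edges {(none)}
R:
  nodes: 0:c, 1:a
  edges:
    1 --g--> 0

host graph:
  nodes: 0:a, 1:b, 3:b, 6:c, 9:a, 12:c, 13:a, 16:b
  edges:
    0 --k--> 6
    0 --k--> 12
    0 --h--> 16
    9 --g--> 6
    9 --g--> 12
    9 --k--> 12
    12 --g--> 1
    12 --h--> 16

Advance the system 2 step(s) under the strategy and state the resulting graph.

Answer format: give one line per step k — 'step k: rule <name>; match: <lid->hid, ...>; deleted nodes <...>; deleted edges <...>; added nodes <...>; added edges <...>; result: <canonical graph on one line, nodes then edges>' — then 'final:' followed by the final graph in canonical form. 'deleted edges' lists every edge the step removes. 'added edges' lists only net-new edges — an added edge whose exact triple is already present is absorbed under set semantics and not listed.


step 1: rule r2; match: 0->6, 1->0; deleted nodes (none); deleted edges (0,6,k); added nodes (none); added edges (0,6,g); result: nodes: 0:a, 1:b, 3:b, 6:c, 9:a, 12:c, 13:a, 16:b edges: (0,6,g); (0,12,k); (0,16,h); (9,6,g); (9,12,g); (9,12,k); (12,1,g); (12,16,h)
step 2: rule r2; match: 0->12, 1->0; deleted nodes (none); deleted edges (0,12,k); added nodes (none); added edges (0,12,g); result: nodes: 0:a, 1:b, 3:b, 6:c, 9:a, 12:c, 13:a, 16:b edges: (0,6,g); (0,12,g); (0,16,h); (9,6,g); (9,12,g); (9,12,k); (12,1,g); (12,16,h)
final:
nodes: 0:a, 1:b, 3:b, 6:c, 9:a, 12:c, 13:a, 16:b
edges: (0,6,g); (0,12,g); (0,16,h); (9,6,g); (9,12,g); (9,12,k); (12,1,g); (12,16,h)


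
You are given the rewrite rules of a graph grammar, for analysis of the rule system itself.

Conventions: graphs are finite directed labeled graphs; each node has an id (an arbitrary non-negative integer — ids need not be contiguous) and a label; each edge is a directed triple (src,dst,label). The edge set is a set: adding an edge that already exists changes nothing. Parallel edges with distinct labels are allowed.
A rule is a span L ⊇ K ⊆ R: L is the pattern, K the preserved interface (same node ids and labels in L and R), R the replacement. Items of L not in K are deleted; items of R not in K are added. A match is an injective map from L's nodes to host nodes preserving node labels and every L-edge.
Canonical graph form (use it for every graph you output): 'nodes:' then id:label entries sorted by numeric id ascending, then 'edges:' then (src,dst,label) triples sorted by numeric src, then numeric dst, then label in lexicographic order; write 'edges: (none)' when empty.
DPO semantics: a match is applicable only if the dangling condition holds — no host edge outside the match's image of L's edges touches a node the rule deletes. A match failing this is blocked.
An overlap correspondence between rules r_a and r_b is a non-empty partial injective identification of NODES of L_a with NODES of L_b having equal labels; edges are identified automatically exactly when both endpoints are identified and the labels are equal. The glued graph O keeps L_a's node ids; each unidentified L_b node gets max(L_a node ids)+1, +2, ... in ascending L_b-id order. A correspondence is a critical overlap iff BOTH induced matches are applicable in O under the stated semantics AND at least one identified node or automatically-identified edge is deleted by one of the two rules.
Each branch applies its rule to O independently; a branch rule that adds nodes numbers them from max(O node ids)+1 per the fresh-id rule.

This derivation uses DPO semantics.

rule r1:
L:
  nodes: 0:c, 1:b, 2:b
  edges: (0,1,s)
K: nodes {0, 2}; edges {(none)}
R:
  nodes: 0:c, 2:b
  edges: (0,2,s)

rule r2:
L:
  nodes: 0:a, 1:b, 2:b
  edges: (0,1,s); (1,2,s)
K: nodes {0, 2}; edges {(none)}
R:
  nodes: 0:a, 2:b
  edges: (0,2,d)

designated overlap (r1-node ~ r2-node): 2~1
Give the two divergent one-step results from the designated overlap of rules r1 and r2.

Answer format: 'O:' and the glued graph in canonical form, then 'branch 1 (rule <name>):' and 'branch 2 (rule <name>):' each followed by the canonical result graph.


O:
nodes: 0:c, 1:b, 2:b, 3:a, 4:b
edges: (0,1,s); (2,4,s); (3,2,s)
branch 1 (rule r1):
nodes: 0:c, 2:b, 3:a, 4:b
edges: (0,2,s); (2,4,s); (3,2,s)
branch 2 (rule r2):
nodes: 0:c, 1:b, 3:a, 4:b
edges: (0,1,s); (3,4,d)


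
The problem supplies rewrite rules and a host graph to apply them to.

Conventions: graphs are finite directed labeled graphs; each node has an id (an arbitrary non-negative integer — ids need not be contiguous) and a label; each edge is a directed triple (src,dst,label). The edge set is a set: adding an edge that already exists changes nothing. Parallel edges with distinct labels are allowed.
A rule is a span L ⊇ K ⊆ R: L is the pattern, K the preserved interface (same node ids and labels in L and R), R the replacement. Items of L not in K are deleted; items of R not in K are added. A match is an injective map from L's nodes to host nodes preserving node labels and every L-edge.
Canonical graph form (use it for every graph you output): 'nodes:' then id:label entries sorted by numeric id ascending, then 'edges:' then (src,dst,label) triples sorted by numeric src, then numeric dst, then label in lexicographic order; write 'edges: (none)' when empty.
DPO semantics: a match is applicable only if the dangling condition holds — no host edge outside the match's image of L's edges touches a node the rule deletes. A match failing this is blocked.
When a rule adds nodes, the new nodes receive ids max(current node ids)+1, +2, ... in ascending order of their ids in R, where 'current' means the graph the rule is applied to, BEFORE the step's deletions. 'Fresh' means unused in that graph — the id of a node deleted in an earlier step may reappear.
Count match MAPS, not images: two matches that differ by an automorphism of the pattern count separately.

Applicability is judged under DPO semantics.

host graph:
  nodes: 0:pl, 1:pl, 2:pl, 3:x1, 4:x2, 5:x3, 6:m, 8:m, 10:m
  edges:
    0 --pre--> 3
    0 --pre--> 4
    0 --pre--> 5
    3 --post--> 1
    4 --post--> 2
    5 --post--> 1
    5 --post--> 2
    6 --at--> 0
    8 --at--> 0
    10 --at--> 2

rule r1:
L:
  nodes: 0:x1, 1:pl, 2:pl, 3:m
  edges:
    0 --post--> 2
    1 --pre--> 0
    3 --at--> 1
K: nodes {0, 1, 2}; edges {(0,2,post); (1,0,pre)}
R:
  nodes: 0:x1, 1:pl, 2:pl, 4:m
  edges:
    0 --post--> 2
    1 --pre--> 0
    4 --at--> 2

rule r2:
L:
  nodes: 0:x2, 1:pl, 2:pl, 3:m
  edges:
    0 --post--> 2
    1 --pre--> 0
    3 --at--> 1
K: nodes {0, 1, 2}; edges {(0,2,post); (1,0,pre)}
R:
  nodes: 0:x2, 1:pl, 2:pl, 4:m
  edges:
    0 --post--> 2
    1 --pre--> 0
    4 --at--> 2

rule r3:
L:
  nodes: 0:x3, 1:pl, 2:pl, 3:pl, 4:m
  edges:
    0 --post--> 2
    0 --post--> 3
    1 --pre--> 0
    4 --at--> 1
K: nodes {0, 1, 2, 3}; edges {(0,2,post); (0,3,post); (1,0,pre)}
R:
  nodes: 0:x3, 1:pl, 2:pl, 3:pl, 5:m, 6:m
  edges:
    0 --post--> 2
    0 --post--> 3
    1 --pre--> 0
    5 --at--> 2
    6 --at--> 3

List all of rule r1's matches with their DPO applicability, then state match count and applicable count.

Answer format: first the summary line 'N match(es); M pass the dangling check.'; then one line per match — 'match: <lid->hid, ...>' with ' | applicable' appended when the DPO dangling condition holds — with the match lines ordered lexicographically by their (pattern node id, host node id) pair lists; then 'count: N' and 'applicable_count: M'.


2 match(es); 2 pass the dangling check.
match: 0->3, 1->0, 2->1, 3->6 | applicable
match: 0->3, 1->0, 2->1, 3->8 | applicable
count: 2
applicable_count: 2


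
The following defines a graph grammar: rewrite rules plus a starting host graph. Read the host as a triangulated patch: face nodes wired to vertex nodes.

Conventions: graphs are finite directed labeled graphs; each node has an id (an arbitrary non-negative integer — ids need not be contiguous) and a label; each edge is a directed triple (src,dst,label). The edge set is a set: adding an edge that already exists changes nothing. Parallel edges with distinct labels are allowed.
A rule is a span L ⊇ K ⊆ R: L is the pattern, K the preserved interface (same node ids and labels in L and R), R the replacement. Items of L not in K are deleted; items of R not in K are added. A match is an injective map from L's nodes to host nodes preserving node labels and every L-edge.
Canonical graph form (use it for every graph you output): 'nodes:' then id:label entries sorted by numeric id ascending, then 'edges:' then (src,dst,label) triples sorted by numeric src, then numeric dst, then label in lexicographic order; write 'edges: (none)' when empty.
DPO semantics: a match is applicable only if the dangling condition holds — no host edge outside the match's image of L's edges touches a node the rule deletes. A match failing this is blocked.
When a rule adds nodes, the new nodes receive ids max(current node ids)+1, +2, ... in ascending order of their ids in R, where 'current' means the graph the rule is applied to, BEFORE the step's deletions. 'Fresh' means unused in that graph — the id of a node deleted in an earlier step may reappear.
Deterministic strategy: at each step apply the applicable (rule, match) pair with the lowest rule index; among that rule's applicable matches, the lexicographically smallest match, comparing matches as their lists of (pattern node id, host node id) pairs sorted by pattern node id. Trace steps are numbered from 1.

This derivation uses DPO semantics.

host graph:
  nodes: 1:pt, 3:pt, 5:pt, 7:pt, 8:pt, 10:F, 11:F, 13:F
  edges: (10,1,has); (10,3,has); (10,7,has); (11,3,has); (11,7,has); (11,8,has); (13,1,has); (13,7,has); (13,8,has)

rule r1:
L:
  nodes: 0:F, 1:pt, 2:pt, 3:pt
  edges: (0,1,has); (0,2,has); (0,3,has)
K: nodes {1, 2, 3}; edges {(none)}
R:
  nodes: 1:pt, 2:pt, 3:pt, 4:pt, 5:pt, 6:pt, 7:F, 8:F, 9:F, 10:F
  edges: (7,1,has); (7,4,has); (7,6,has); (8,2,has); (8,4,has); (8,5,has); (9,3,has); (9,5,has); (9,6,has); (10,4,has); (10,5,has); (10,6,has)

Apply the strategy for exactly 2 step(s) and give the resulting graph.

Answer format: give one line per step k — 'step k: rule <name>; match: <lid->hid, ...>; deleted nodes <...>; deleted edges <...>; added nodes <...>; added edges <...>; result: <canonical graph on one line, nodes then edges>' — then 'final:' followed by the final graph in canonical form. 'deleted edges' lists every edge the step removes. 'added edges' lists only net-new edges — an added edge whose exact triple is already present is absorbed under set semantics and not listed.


step 1: rule r1; match: 0->10, 1->1, 2->3, 3->7; deleted nodes 10; deleted edges (10,1,has); (10,3,has); (10,7,has); added nodes 14, 15, 16, 17, 18, 19, 20; added edges (17,1,has); (17,14,has); (17,16,has); (18,3,has); (18,14,has); (18,15,has); (19,7,has); (19,15,has); (19,16,has); (20,14,has); (20,15,has); (20,16,has); result: nodes: 1:pt, 3:pt, 5:pt, 7:pt, 8:pt, 11:F, 13:F, 14:pt, 15:pt, 16:pt, 17:F, 18:F, 19:F, 20:F edges: (11,3,has); (11,7,has); (11,8,has); (13,1,has); (13,7,has); (13,8,has); (17,1,has); (17,14,has); (17,16,has); (18,3,has); (18,14,has); (18,15,has); (19,7,has); (19,15,has); (19,16,has); (20,14,has); (20,15,has); (20,16,has)
step 2: rule r1; match: 0->11, 1->3, 2->7, 3->8; deleted nodes 11; deleted edges (11,3,has); (11,7,has); (11,8,has); added nodes 21, 22, 23, 24, 25, 26, 27; added edges (24,3,has); (24,21,has); (24,23,has); (25,7,has); (25,21,has); (25,22,has); (26,8,has); (26,22,has); (26,23,has); (27,21,has); (27,22,has); (27,23,has); result: nodes: 1:pt, 3:pt, 5:pt, 7:pt, 8:pt, 13:F, 14:pt, 15:pt, 16:pt, 17:F, 18:F, 19:F, 20:F, 21:pt, 22:pt, 23:pt, 24:F, 25:F, 26:F, 27:F edges: (13,1,has); (13,7,has); (13,8,has); (17,1,has); (17,14,has); (17,16,has); (18,3,has); (18,14,has); (18,15,has); (19,7,has); (19,15,has); (19,16,has); (20,14,has); (20,15,has); (20,16,has); (24,3,has); (24,21,has); (24,23,has); (25,7,has); (25,21,has); (25,22,has); (26,8,has); (26,22,has); (26,23,has); (27,21,has); (27,22,has); (27,23,has)
final:
nodes: 1:pt, 3:pt, 5:pt, 7:pt, 8:pt, 13:F, 14:pt, 15:pt, 16:pt, 17:F, 18:F, 19:F, 20:F, 21:pt, 22:pt, 23:pt, 24:F, 25:F, 26:F, 27:F
edges: (13,1,has); (13,7,has); (13,8,has); (17,1,has); (17,14,has); (17,16,has); (18,3,has); (18,14,has); (18,15,has); (19,7,has); (19,15,has); (19,16,has); (20,14,has); (20,15,has); (20,16,has); (24,3,has); (24,21,has); (24,23,has); (25,7,has); (25,21,has); (25,22,has); (26,8,has); (26,22,has); (26,23,has); (27,21,has); (27,22,has); (27,23,has)


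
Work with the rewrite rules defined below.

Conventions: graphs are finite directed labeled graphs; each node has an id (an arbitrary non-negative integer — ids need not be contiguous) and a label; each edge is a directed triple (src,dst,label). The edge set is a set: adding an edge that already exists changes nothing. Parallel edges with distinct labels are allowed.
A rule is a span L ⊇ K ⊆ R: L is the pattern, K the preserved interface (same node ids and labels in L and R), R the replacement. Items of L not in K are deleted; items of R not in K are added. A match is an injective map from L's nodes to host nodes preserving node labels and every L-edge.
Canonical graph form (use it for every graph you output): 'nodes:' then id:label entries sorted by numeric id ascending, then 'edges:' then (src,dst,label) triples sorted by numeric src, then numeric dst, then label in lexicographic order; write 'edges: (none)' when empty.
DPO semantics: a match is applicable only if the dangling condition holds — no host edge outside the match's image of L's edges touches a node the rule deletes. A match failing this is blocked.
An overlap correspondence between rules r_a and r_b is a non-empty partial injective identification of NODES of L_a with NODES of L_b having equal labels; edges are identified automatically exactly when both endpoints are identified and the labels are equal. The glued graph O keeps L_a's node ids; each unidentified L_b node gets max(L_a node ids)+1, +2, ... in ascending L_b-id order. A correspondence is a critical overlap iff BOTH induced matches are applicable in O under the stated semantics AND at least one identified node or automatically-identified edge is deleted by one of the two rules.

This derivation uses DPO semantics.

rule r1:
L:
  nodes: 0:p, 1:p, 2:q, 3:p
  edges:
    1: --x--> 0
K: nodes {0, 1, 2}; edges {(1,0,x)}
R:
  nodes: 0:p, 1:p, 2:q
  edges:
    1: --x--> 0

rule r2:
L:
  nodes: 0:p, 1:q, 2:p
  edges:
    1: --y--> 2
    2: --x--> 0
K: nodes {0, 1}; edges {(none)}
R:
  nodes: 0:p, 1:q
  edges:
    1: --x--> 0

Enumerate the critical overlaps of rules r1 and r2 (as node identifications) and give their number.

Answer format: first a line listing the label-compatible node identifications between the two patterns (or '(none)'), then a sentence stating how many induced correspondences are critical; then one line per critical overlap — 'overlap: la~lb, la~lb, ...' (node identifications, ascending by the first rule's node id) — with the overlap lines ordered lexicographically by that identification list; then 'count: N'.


label-compatible node identifications between L(r1) and L(r2): 0~0, 0~2, 1~0, 1~2, 2~1, 3~0, 3~2
2 of the induced correspondences are critical overlaps of r1 and r2.
overlap: 0~0, 1~2
overlap: 0~0, 1~2, 2~1
count: 2


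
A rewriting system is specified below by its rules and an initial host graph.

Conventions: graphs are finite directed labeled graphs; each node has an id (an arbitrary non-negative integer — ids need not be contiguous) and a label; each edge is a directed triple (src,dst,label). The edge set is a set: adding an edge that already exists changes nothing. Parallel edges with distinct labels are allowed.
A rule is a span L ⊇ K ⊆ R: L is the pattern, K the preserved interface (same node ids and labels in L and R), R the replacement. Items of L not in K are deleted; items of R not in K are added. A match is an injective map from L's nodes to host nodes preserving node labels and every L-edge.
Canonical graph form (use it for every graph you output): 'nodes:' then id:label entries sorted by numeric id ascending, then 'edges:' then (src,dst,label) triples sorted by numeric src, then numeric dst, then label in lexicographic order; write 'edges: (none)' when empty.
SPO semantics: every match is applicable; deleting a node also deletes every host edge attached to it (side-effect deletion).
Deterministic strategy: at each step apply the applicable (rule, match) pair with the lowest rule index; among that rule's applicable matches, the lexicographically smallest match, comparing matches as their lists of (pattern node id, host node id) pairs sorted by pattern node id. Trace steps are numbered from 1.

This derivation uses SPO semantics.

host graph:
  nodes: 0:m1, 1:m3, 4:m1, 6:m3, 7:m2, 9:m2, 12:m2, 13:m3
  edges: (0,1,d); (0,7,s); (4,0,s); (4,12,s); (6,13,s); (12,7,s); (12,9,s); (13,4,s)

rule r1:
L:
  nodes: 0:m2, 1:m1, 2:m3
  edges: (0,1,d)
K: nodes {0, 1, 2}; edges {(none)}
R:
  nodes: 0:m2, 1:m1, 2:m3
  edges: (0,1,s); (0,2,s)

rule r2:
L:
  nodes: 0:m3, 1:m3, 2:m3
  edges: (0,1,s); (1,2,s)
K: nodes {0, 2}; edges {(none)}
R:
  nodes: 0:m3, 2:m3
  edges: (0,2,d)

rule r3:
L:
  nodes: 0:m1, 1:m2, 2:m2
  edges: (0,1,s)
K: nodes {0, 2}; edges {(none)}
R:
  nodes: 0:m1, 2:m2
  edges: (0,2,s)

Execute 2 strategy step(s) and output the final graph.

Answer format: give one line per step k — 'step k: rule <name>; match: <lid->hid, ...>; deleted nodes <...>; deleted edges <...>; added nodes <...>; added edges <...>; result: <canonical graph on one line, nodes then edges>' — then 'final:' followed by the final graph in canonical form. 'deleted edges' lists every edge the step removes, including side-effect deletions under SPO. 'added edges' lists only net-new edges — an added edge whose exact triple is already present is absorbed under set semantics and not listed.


step 1: rule r3; match: 0->0, 1->7, 2->9; deleted nodes 7; deleted edges (0,7,s); (12,7,s); added nodes (none); added edges (0,9,s); result: nodes: 0:m1, 1:m3, 4:m1, 6:m3, 9:m2, 12:m2, 13:m3 edges: (0,1,d); (0,9,s); (4,0,s); (4,12,s); (6,13,s); (12,9,s); (13,4,s)
step 2: rule r3; match: 0->0, 1->9, 2->12; deleted nodes 9; deleted edges (0,9,s); (12,9,s); added nodes (none); added edges (0,12,s); result: nodes: 0:m1, 1:m3, 4:m1, 6:m3, 12:m2, 13:m3 edges: (0,1,d); (0,12,s); (4,0,s); (4,12,s); (6,13,s); (13,4,s)
final:
nodes: 0:m1, 1:m3, 4:m1, 6:m3, 12:m2, 13:m3
edges: (0,1,d); (0,12,s); (4,0,s); (4,12,s); (6,13,s); (13,4,s)


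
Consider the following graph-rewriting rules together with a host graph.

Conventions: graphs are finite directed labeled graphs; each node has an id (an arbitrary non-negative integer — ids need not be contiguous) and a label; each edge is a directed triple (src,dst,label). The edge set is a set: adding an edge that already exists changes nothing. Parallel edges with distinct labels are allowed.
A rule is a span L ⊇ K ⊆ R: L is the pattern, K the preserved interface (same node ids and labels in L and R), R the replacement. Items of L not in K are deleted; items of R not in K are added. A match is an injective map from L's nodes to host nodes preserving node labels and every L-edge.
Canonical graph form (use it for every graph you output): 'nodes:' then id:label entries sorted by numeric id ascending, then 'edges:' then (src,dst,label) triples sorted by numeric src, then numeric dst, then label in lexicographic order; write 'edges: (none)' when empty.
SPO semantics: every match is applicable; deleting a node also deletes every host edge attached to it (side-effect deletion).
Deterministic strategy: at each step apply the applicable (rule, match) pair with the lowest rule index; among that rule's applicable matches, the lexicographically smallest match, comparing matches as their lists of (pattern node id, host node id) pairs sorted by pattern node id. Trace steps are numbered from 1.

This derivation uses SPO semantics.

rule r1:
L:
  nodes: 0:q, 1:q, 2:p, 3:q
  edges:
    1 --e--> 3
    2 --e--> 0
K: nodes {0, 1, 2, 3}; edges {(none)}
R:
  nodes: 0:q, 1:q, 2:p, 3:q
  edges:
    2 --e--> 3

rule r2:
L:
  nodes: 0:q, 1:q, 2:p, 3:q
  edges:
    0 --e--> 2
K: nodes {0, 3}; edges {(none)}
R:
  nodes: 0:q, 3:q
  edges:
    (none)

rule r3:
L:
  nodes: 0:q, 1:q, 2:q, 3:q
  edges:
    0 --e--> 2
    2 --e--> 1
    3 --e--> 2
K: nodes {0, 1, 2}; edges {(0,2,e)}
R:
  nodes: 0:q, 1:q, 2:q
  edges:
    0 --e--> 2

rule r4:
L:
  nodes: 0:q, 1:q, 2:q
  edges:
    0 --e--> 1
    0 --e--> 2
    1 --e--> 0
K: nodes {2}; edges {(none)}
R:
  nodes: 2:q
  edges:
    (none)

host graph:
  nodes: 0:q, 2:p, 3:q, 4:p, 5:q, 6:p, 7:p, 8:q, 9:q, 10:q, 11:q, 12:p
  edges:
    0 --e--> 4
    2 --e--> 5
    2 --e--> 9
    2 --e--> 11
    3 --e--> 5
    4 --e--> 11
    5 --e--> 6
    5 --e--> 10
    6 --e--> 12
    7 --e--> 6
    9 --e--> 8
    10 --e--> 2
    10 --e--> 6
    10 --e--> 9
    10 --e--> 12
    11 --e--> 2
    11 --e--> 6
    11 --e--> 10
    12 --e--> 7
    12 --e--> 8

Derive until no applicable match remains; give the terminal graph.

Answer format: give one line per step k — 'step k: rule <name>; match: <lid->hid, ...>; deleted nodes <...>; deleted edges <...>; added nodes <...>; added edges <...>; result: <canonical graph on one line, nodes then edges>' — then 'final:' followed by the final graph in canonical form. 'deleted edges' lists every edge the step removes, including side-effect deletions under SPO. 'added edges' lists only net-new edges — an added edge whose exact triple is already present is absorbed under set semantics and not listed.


step 1: rule r1; match: 0->5, 1->9, 2->2, 3->8; deleted nodes (none); deleted edges (2,5,e); (9,8,e); added nodes (none); added edges (2,8,e); result: nodes: 0:q, 2:p, 3:q, 4:p, 5:q, 6:p, 7:p, 8:q, 9:q, 10:q, 11:q, 12:p edges: (0,4,e); (2,8,e); (2,9,e); (2,11,e); (3,5,e); (4,11,e); (5,6,e); (5,10,e); (6,12,e); (7,6,e); (10,2,e); (10,6,e); (10,9,e); (10,12,e); (11,2,e); (11,6,e); (11,10,e); (12,7,e); (12,8,e)
step 2: rule r1; match: 0->8, 1->3, 2->2, 3->5; deleted nodes (none); deleted edges (2,8,e); (3,5,e); added nodes (none); added edges (2,5,e); result: nodes: 0:q, 2:p, 3:q, 4:p, 5:q, 6:p, 7:p, 8:q, 9:q, 10:q, 11:q, 12:p edges: (0,4,e); (2,5,e); (2,9,e); (2,11,e); (4,11,e); (5,6,e); (5,10,e); (6,12,e); (7,6,e); (10,2,e); (10,6,e); (10,9,e); (10,12,e); (11,2,e); (11,6,e); (11,10,e); (12,7,e); (12,8,e)
step 3: rule r1; match: 0->5, 1->10, 2->2, 3->9; deleted nodes (none); deleted edges (2,5,e); (10,9,e); added nodes (none); added edges (none); result: nodes: 0:q, 2:p, 3:q, 4:p, 5:q, 6:p, 7:p, 8:q, 9:q, 10:q, 11:q, 12:p edges: (0,4,e); (2,9,e); (2,11,e); (4,11,e); (5,6,e); (5,10,e); (6,12,e); (7,6,e); (10,2,e); (10,6,e); (10,12,e); (11,2,e); (11,6,e); (11,10,e); (12,7,e); (12,8,e)
step 4: rule r1; match: 0->8, 1->5, 2->12, 3->10; deleted nodes (none); deleted edges (5,10,e); (12,8,e); added nodes (none); added edges (12,10,e); result: nodes: 0:q, 2:p, 3:q, 4:p, 5:q, 6:p, 7:p, 8:q, 9:q, 10:q, 11:q, 12:p edges: (0,4,e); (2,9,e); (2,11,e); (4,11,e); (5,6,e); (6,12,e); (7,6,e); (10,2,e); (10,6,e); (10,12,e); (11,2,e); (11,6,e); (11,10,e); (12,7,e); (12,10,e)
step 5: rule r1; match: 0->9, 1->11, 2->2, 3->10; deleted nodes (none); deleted edges (2,9,e); (11,10,e); added nodes (none); added edges (2,10,e); result: nodes: 0:q, 2:p, 3:q, 4:p, 5:q, 6:p, 7:p, 8:q, 9:q, 10:q, 11:q, 12:p edges: (0,4,e); (2,10,e); (2,11,e); (4,11,e); (5,6,e); (6,12,e); (7,6,e); (10,2,e); (10,6,e); (10,12,e); (11,2,e); (11,6,e); (12,7,e); (12,10,e)
step 6: rule r2; match: 0->0, 1->3, 2->4, 3->5; deleted nodes 3, 4; deleted edges (0,4,e); (4,11,e); added nodes (none); added edges (none); result: nodes: 0:q, 2:p, 5:q, 6:p, 7:p, 8:q, 9:q, 10:q, 11:q, 12:p edges: (2,10,e); (2,11,e); (5,6,e); (6,12,e); (7,6,e); (10,2,e); (10,6,e); (10,12,e); (11,2,e); (11,6,e); (12,7,e); (12,10,e)
step 7: rule r2; match: 0->5, 1->0, 2->6, 3->8; deleted nodes 0, 6; deleted edges (5,6,e); (6,12,e); (7,6,e); (10,6,e); (11,6,e); added nodes (none); added edges (none); result: nodes: 2:p, 5:q, 7:p, 8:q, 9:q, 10:q, 11:q, 12:p edges: (2,10,e); (2,11,e); (10,2,e); (10,12,e); (11,2,e); (12,7,e); (12,10,e)
step 8: rule r2; match: 0->10, 1->5, 2->2, 3->8; deleted nodes 2, 5; deleted edges (2,10,e); (2,11,e); (10,2,e); (11,2,e); added nodes (none); added edges (none); result: nodes: 7:p, 8:q, 9:q, 10:q, 11:q, 12:p edges: (10,12,e); (12,7,e); (12,10,e)
step 9: rule r2; match: 0->10, 1->8, 2->12, 3->9; deleted nodes 8, 12; deleted edges (10,12,e); (12,7,e); (12,10,e); added nodes (none); added edges (none); result: nodes: 7:p, 9:q, 10:q, 11:q edges: (none)
final:
nodes: 7:p, 9:q, 10:q, 11:q
edges: (none)


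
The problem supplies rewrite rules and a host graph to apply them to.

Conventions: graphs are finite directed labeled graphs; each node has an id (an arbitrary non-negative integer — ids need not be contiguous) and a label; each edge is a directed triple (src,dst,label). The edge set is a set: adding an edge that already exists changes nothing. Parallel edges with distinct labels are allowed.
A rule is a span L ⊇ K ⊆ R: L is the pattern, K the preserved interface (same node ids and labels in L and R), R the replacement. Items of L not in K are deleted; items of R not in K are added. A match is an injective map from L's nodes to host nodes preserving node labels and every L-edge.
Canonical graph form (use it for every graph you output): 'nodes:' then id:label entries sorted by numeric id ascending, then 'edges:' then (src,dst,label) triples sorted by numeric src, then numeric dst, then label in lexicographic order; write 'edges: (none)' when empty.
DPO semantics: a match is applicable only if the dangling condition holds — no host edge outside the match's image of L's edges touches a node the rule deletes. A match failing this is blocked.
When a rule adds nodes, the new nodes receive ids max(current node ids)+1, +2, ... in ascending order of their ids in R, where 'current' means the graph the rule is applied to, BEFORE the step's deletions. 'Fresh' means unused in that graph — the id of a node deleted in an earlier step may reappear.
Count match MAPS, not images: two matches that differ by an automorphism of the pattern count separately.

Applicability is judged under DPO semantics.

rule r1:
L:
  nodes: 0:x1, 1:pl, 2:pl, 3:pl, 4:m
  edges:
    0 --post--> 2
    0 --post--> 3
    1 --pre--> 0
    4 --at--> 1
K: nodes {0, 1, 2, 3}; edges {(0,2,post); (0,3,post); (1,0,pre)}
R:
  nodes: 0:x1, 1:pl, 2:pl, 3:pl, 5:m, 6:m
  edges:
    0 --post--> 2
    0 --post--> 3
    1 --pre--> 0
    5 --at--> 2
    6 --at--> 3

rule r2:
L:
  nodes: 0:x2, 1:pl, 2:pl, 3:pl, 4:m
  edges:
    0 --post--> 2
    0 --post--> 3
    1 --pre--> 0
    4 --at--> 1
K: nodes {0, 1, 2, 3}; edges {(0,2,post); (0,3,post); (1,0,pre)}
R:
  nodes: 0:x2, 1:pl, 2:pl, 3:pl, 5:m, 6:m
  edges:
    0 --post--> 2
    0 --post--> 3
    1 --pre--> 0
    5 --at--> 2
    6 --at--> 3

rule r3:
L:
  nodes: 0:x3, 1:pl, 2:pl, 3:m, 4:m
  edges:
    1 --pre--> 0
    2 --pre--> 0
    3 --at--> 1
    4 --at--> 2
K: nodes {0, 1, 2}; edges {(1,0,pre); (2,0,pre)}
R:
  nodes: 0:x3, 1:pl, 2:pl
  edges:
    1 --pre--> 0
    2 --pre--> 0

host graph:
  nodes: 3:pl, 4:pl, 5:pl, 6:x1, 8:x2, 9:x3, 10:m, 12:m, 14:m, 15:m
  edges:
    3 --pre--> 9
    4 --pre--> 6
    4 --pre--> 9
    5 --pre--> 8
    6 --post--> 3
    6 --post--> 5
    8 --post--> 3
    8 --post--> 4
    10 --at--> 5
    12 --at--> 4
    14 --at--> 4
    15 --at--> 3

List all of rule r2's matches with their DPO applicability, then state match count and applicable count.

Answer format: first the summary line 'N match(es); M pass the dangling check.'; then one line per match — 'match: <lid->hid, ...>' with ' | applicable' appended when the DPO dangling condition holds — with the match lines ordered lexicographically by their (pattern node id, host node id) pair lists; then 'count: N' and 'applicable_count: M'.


2 match(es); 2 pass the dangling check.
match: 0->8, 1->5, 2->3, 3->4, 4->10 | applicable
match: 0->8, 1->5, 2->4, 3->3, 4->10 | applicable
count: 2
applicable_count: 2


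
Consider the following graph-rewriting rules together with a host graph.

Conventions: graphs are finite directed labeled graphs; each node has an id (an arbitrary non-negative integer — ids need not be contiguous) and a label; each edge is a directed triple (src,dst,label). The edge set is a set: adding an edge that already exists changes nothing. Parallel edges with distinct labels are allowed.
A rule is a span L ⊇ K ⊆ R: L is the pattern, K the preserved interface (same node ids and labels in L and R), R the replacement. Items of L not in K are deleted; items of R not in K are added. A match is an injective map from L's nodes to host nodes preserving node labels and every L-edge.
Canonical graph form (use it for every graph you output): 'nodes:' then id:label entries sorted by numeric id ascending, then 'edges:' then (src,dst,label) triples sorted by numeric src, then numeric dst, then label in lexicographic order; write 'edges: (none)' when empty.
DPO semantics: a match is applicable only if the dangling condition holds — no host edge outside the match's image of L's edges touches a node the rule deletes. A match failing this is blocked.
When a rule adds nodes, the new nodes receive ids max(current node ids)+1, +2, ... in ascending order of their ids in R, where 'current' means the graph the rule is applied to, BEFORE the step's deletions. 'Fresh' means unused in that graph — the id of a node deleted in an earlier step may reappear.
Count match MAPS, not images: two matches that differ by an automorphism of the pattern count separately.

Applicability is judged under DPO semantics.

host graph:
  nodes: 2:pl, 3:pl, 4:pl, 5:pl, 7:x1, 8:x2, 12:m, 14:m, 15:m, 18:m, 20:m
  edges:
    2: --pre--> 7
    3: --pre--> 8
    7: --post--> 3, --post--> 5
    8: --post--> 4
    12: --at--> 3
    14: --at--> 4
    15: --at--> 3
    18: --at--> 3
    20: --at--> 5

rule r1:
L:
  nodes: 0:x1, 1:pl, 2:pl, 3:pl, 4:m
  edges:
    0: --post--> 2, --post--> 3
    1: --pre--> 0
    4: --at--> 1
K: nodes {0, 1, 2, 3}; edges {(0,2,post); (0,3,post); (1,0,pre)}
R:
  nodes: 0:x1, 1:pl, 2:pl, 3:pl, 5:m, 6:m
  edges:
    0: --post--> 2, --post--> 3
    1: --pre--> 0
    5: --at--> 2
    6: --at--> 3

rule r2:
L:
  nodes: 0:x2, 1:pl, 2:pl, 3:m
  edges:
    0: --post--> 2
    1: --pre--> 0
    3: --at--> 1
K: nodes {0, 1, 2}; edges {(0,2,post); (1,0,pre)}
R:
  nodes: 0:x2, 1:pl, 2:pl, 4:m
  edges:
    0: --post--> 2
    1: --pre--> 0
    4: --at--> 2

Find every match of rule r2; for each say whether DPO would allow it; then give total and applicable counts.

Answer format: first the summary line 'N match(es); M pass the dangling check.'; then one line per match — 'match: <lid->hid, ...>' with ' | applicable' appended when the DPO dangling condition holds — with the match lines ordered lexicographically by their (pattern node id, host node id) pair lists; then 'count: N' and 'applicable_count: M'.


3 match(es); 3 pass the dangling check.
match: 0->8, 1->3, 2->4, 3->12 | applicable
match: 0->8, 1->3, 2->4, 3->15 | applicable
match: 0->8, 1->3, 2->4, 3->18 | applicable
count: 3
applicable_count: 3
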